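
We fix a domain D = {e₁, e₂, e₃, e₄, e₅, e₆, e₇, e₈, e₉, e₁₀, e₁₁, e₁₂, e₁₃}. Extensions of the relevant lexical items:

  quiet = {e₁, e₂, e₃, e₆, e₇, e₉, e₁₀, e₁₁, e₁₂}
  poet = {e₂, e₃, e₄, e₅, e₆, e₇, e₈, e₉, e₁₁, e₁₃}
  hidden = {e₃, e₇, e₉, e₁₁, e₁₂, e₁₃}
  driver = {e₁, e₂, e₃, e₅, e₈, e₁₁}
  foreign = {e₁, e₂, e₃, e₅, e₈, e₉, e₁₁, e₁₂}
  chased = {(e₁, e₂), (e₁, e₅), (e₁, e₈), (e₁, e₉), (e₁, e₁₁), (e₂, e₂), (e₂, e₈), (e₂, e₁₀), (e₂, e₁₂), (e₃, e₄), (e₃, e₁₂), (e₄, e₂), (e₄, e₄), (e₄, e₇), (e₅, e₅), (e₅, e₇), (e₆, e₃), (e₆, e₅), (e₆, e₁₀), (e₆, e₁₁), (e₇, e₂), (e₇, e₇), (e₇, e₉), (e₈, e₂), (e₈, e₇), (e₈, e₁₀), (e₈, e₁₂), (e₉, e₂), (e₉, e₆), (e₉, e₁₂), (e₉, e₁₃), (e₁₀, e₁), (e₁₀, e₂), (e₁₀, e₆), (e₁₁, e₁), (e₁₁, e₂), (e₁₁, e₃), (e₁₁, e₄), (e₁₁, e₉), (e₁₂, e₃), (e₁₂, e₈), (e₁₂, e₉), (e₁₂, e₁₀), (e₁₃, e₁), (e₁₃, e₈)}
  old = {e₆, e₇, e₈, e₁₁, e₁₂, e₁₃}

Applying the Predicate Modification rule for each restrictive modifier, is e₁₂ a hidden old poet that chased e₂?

⟦that chased e₂⟧ = {x : ⟨x, e₂⟩ ∈ ⟦chased⟧} = {e₁, e₂, e₄, e₇, e₈, e₉, e₁₀, e₁₁}
⟦poet⟧ = {e₂, e₃, e₄, e₅, e₆, e₇, e₈, e₉, e₁₁, e₁₃}
… ∩ ⟦that chased e₂⟧ = {e₂, e₃, e₄, e₅, e₆, e₇, e₈, e₉, e₁₁, e₁₃} ∩ {e₁, e₂, e₄, e₇, e₈, e₉, e₁₀, e₁₁} = {e₂, e₄, e₇, e₈, e₉, e₁₁}
… ∩ ⟦hidden⟧ = {e₂, e₄, e₇, e₈, e₉, e₁₁} ∩ {e₃, e₇, e₉, e₁₁, e₁₂, e₁₃} = {e₇, e₉, e₁₁}
… ∩ ⟦old⟧ = {e₇, e₉, e₁₁} ∩ {e₆, e₇, e₈, e₁₁, e₁₂, e₁₃} = {e₇, e₁₁}
⟦hidden old poet that chased e₂⟧ = {e₇, e₁₁}; e₁₂ ∉ this set.

no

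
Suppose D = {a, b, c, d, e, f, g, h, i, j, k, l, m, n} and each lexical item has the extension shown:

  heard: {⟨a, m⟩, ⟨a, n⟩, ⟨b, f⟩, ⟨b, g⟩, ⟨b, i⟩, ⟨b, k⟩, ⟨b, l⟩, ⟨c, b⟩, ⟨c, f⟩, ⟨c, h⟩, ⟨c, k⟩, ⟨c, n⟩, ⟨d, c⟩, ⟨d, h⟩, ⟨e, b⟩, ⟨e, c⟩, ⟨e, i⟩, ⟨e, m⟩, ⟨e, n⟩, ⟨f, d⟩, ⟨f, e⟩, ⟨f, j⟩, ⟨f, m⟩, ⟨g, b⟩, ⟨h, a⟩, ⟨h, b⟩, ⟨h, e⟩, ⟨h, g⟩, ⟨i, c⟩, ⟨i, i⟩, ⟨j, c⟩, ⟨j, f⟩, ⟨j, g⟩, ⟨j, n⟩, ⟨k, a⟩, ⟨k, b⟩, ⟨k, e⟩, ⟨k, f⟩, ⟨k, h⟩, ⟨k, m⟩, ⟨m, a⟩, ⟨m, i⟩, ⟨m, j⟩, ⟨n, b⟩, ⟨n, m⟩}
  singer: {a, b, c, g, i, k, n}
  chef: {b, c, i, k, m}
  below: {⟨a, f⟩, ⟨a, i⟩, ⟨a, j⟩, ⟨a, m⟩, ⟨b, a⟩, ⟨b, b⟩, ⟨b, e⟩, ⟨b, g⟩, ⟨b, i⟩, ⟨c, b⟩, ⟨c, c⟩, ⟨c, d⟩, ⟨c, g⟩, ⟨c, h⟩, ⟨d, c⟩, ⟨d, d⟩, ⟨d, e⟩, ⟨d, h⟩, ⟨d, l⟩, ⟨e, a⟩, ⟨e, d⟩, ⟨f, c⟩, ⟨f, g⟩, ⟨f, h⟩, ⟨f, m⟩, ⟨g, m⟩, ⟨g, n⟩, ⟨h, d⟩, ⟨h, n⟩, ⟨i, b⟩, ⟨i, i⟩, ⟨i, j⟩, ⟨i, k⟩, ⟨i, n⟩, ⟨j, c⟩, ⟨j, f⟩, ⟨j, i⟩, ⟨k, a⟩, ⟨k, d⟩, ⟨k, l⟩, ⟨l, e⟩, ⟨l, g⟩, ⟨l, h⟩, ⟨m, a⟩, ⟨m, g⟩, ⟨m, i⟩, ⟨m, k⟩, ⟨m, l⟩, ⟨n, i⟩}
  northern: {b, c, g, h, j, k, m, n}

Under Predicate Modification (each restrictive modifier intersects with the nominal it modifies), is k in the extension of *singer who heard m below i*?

no

⟦who heard m⟧ = {x : ⟨x, m⟩ ∈ ⟦heard⟧} = {a, e, f, k, n}
⟦below i⟧ = {x : ⟨x, i⟩ ∈ ⟦below⟧} = {a, b, i, j, m, n}
⟦singer⟧ = {a, b, c, g, i, k, n}
… ∩ ⟦who heard m⟧ = {a, b, c, g, i, k, n} ∩ {a, e, f, k, n} = {a, k, n}
… ∩ ⟦below i⟧ = {a, k, n} ∩ {a, b, i, j, m, n} = {a, n}
⟦singer who heard m below i⟧ = {a, n}; k ∉ this set.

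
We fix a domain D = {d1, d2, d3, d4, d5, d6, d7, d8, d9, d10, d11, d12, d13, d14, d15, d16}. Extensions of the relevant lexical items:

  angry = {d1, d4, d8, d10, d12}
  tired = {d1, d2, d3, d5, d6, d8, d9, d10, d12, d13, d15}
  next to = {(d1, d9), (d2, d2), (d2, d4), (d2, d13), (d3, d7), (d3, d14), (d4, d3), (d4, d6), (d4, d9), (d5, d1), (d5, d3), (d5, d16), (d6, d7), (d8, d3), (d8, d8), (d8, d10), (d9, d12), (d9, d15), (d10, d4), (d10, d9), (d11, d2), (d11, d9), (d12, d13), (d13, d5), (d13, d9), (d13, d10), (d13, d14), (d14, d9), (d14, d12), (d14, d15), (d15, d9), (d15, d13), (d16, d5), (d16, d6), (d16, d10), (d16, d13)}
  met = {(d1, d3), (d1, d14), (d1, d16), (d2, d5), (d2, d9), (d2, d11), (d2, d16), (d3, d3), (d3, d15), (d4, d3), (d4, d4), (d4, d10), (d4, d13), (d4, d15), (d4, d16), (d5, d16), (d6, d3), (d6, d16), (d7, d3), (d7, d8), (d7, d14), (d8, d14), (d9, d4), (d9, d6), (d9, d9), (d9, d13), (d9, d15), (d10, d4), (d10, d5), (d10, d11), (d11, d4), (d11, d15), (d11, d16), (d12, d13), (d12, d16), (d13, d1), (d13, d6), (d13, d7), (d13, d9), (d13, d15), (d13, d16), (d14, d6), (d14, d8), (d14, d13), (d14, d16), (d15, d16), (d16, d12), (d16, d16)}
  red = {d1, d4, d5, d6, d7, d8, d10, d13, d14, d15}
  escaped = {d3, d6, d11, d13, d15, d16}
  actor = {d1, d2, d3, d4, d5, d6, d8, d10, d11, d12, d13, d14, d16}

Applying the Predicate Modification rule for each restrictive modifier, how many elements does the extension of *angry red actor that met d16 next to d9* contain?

⟦that met d16⟧ = {x : ⟨x, d16⟩ ∈ ⟦met⟧} = {d1, d2, d4, d5, d6, d11, d12, d13, d14, d15, d16}
⟦next to d9⟧ = {x : ⟨x, d9⟩ ∈ ⟦next to⟧} = {d1, d4, d10, d11, d13, d14, d15}
⟦actor⟧ = {d1, d2, d3, d4, d5, d6, d8, d10, d11, d12, d13, d14, d16}
… ∩ ⟦that met d16⟧ = {d1, d2, d3, d4, d5, d6, d8, d10, d11, d12, d13, d14, d16} ∩ {d1, d2, d4, d5, d6, d11, d12, d13, d14, d15, d16} = {d1, d2, d4, d5, d6, d11, d12, d13, d14, d16}
… ∩ ⟦next to d9⟧ = {d1, d2, d4, d5, d6, d11, d12, d13, d14, d16} ∩ {d1, d4, d10, d11, d13, d14, d15} = {d1, d4, d11, d13, d14}
… ∩ ⟦angry⟧ = {d1, d4, d11, d13, d14} ∩ {d1, d4, d8, d10, d12} = {d1, d4}
… ∩ ⟦red⟧ = {d1, d4} ∩ {d1, d4, d5, d6, d7, d8, d10, d13, d14, d15} = {d1, d4}
⟦angry red actor that met d16 next to d9⟧ = {d1, d4}, so the cardinality is 2.

2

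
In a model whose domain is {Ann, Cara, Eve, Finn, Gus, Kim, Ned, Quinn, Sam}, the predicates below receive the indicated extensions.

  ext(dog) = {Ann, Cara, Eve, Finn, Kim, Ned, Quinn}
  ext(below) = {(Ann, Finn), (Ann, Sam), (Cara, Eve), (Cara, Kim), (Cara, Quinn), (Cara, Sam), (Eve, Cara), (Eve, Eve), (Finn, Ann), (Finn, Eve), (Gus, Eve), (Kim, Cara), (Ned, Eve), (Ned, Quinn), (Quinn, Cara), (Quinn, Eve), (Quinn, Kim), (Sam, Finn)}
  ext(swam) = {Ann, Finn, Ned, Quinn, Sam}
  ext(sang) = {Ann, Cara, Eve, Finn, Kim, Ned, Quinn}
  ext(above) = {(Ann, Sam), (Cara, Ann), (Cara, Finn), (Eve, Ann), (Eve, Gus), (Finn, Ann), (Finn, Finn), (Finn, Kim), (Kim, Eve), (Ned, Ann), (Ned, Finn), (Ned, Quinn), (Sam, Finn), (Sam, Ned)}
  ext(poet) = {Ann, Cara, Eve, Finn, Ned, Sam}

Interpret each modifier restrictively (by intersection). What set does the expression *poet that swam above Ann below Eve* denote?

{Finn, Ned}

⟦that swam⟧ = ⟦swam⟧ = {Ann, Finn, Ned, Quinn, Sam}
⟦above Ann⟧ = {x : ⟨x, Ann⟩ ∈ ⟦above⟧} = {Cara, Eve, Finn, Ned}
⟦below Eve⟧ = {x : ⟨x, Eve⟩ ∈ ⟦below⟧} = {Cara, Eve, Finn, Gus, Ned, Quinn}
⟦poet⟧ = {Ann, Cara, Eve, Finn, Ned, Sam}
… ∩ ⟦that swam⟧ = {Ann, Cara, Eve, Finn, Ned, Sam} ∩ {Ann, Finn, Ned, Quinn, Sam} = {Ann, Finn, Ned, Sam}
… ∩ ⟦above Ann⟧ = {Ann, Finn, Ned, Sam} ∩ {Cara, Eve, Finn, Ned} = {Finn, Ned}
… ∩ ⟦below Eve⟧ = {Finn, Ned} ∩ {Cara, Eve, Finn, Gus, Ned, Quinn} = {Finn, Ned}
So ⟦poet that swam above Ann below Eve⟧ = {Finn, Ned}.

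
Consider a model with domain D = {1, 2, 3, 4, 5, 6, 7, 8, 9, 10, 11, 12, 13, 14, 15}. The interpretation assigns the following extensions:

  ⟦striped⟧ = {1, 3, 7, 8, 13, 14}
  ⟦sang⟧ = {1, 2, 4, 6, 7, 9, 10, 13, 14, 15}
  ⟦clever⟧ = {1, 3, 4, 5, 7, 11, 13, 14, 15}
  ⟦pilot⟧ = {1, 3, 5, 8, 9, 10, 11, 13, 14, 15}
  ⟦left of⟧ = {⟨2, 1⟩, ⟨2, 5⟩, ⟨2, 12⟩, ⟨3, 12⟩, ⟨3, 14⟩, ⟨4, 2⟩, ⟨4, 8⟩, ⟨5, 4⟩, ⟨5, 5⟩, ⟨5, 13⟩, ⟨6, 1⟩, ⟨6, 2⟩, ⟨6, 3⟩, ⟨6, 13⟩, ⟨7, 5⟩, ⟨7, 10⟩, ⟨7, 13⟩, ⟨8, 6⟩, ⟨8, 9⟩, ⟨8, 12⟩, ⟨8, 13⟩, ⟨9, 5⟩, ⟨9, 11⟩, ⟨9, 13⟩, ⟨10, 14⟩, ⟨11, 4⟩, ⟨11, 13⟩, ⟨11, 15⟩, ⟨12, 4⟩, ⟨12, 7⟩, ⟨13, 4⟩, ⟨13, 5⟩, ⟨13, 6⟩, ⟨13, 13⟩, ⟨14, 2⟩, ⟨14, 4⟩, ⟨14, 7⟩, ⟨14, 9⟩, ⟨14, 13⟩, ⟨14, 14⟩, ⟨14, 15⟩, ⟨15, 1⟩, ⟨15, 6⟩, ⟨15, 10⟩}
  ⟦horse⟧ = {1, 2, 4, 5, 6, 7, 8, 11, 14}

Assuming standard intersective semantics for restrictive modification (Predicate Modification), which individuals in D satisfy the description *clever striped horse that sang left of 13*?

⟦that sang⟧ = ⟦sang⟧ = {1, 2, 4, 6, 7, 9, 10, 13, 14, 15}
⟦left of 13⟧ = {x : ⟨x, 13⟩ ∈ ⟦left of⟧} = {5, 6, 7, 8, 9, 11, 13, 14}
⟦horse⟧ = {1, 2, 4, 5, 6, 7, 8, 11, 14}
… ∩ ⟦that sang⟧ = {1, 2, 4, 5, 6, 7, 8, 11, 14} ∩ {1, 2, 4, 6, 7, 9, 10, 13, 14, 15} = {1, 2, 4, 6, 7, 14}
… ∩ ⟦left of 13⟧ = {1, 2, 4, 6, 7, 14} ∩ {5, 6, 7, 8, 9, 11, 13, 14} = {6, 7, 14}
… ∩ ⟦clever⟧ = {6, 7, 14} ∩ {1, 3, 4, 5, 7, 11, 13, 14, 15} = {7, 14}
… ∩ ⟦striped⟧ = {7, 14} ∩ {1, 3, 7, 8, 13, 14} = {7, 14}
So ⟦clever striped horse that sang left of 13⟧ = {7, 14}.

{7, 14}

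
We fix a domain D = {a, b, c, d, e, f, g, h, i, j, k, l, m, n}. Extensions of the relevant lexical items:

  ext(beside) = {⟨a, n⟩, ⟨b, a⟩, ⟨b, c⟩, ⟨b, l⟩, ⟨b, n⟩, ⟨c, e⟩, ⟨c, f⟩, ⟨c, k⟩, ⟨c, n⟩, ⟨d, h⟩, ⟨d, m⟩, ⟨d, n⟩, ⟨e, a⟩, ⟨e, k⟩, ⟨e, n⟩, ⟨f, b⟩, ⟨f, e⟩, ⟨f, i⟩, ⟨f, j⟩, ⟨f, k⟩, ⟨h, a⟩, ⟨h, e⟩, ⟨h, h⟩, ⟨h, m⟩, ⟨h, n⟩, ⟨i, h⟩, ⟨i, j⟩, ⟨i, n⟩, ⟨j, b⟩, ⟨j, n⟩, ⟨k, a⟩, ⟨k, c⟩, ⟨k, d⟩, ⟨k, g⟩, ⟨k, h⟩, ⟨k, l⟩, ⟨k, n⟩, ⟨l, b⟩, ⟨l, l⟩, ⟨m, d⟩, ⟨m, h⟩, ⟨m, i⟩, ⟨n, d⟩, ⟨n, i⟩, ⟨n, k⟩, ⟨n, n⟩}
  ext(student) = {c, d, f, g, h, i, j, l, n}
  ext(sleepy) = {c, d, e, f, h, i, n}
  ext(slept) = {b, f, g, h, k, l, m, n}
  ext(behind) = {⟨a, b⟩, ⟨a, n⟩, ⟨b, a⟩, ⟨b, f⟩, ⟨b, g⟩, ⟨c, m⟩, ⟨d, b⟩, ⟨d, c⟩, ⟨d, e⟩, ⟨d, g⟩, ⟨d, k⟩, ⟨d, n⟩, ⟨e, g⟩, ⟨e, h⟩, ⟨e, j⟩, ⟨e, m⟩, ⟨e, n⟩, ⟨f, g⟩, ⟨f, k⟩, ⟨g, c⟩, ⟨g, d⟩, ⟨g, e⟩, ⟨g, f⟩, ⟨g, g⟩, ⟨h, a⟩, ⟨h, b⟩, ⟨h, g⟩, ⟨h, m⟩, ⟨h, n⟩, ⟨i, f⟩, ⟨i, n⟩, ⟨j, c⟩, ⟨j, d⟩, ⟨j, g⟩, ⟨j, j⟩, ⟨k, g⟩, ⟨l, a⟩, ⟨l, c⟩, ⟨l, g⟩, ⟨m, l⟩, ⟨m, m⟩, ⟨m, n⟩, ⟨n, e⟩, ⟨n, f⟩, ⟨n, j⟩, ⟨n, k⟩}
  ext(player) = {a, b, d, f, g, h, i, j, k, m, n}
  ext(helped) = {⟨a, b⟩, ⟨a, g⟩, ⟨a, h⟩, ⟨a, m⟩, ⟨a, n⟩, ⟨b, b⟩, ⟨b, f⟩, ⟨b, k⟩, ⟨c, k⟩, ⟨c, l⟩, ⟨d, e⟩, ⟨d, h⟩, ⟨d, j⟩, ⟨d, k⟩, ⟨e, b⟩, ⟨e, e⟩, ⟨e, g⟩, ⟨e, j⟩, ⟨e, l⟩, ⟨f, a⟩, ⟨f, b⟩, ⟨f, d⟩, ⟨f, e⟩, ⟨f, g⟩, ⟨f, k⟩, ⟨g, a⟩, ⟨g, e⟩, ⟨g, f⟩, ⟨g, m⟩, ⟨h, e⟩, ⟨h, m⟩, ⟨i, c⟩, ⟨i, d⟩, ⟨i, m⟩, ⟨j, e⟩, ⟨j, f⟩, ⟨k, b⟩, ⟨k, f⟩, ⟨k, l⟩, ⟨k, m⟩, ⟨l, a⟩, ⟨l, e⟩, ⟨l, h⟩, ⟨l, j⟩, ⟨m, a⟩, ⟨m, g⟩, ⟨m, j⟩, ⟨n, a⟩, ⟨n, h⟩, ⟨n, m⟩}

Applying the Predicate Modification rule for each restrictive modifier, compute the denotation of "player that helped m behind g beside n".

⟦that helped m⟧ = {x : ⟨x, m⟩ ∈ ⟦helped⟧} = {a, g, h, i, k, n}
⟦behind g⟧ = {x : ⟨x, g⟩ ∈ ⟦behind⟧} = {b, d, e, f, g, h, j, k, l}
⟦beside n⟧ = {x : ⟨x, n⟩ ∈ ⟦beside⟧} = {a, b, c, d, e, h, i, j, k, n}
⟦player⟧ = {a, b, d, f, g, h, i, j, k, m, n}
… ∩ ⟦that helped m⟧ = {a, b, d, f, g, h, i, j, k, m, n} ∩ {a, g, h, i, k, n} = {a, g, h, i, k, n}
… ∩ ⟦behind g⟧ = {a, g, h, i, k, n} ∩ {b, d, e, f, g, h, j, k, l} = {g, h, k}
… ∩ ⟦beside n⟧ = {g, h, k} ∩ {a, b, c, d, e, h, i, j, k, n} = {h, k}
So ⟦player that helped m behind g beside n⟧ = {h, k}.

{h, k}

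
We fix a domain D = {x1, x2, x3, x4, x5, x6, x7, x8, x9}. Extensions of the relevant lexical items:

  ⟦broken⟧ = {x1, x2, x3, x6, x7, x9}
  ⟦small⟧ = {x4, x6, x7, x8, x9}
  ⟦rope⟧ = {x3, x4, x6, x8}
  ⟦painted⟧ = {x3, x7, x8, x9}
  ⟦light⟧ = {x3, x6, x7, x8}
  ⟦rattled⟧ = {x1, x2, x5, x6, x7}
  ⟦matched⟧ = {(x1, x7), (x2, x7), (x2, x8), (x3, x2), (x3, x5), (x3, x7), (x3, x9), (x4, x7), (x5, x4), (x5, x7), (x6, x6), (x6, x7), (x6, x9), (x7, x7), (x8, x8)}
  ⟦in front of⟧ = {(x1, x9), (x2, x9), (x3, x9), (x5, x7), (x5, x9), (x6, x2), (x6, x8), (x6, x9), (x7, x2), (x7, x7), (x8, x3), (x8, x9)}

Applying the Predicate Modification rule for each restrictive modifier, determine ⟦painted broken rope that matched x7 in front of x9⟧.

⟦that matched x7⟧ = {x : ⟨x, x7⟩ ∈ ⟦matched⟧} = {x1, x2, x3, x4, x5, x6, x7}
⟦in front of x9⟧ = {x : ⟨x, x9⟩ ∈ ⟦in front of⟧} = {x1, x2, x3, x5, x6, x8}
⟦rope⟧ = {x3, x4, x6, x8}
… ∩ ⟦that matched x7⟧ = {x3, x4, x6, x8} ∩ {x1, x2, x3, x4, x5, x6, x7} = {x3, x4, x6}
… ∩ ⟦in front of x9⟧ = {x3, x4, x6} ∩ {x1, x2, x3, x5, x6, x8} = {x3, x6}
… ∩ ⟦painted⟧ = {x3, x6} ∩ {x3, x7, x8, x9} = {x3}
… ∩ ⟦broken⟧ = {x3} ∩ {x1, x2, x3, x6, x7, x9} = {x3}
So ⟦painted broken rope that matched x7 in front of x9⟧ = {x3}.

{x3}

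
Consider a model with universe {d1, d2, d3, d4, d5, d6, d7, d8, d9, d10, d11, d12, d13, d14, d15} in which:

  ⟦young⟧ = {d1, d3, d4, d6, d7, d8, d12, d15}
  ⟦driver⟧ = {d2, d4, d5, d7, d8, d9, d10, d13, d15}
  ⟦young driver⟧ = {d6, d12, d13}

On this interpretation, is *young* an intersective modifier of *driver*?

no

⟦young⟧ ∩ ⟦driver⟧ = {d1, d3, d4, d6, d7, d8, d12, d15} ∩ {d2, d4, d5, d7, d8, d9, d10, d13, d15} = {d4, d7, d8, d15}
Observed ⟦young driver⟧ = {d6, d12, d13}.
These differ, so the modifier is not intersective in this model.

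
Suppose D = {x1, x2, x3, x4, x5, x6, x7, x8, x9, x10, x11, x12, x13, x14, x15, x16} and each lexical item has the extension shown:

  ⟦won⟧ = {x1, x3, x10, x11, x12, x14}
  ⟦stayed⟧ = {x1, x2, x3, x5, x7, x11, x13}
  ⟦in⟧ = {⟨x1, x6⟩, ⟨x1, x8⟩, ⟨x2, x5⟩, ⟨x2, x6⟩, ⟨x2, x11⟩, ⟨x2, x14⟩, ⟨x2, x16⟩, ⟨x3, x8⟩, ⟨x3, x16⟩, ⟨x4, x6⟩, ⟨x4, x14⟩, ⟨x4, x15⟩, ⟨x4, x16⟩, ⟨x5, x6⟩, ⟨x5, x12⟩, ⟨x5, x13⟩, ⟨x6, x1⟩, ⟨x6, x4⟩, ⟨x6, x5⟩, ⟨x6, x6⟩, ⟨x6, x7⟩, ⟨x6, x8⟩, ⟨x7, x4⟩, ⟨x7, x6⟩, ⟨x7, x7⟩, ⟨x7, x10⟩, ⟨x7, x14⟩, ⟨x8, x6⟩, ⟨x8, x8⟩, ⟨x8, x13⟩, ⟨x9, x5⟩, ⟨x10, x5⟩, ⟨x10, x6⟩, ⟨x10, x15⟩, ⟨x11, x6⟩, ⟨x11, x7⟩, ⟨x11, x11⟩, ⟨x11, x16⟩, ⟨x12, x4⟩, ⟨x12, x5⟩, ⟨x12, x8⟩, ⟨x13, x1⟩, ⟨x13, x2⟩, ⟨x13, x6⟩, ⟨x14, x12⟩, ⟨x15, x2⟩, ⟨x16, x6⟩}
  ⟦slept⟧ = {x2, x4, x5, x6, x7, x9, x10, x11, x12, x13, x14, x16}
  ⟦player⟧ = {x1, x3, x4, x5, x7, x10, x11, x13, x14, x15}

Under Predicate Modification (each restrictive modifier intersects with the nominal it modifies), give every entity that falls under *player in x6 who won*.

⟦in x6⟧ = {x : ⟨x, x6⟩ ∈ ⟦in⟧} = {x1, x2, x4, x5, x6, x7, x8, x10, x11, x13, x16}
⟦who won⟧ = ⟦won⟧ = {x1, x3, x10, x11, x12, x14}
⟦player⟧ = {x1, x3, x4, x5, x7, x10, x11, x13, x14, x15}
… ∩ ⟦in x6⟧ = {x1, x3, x4, x5, x7, x10, x11, x13, x14, x15} ∩ {x1, x2, x4, x5, x6, x7, x8, x10, x11, x13, x16} = {x1, x4, x5, x7, x10, x11, x13}
… ∩ ⟦who won⟧ = {x1, x4, x5, x7, x10, x11, x13} ∩ {x1, x3, x10, x11, x12, x14} = {x1, x10, x11}
So ⟦player in x6 who won⟧ = {x1, x10, x11}.

{x1, x10, x11}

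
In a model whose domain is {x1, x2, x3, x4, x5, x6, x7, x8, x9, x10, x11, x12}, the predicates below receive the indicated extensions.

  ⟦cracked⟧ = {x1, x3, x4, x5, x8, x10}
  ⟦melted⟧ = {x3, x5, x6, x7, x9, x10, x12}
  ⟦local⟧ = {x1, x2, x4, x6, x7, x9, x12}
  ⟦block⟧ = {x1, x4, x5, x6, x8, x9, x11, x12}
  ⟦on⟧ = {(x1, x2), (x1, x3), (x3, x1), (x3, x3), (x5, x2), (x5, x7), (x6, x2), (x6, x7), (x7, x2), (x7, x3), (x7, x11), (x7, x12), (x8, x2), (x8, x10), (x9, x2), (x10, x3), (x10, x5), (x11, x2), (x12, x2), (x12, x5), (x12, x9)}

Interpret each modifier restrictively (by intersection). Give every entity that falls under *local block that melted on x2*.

{x6, x9, x12}

⟦that melted⟧ = ⟦melted⟧ = {x3, x5, x6, x7, x9, x10, x12}
⟦on x2⟧ = {x : ⟨x, x2⟩ ∈ ⟦on⟧} = {x1, x5, x6, x7, x8, x9, x11, x12}
⟦block⟧ = {x1, x4, x5, x6, x8, x9, x11, x12}
… ∩ ⟦that melted⟧ = {x1, x4, x5, x6, x8, x9, x11, x12} ∩ {x3, x5, x6, x7, x9, x10, x12} = {x5, x6, x9, x12}
… ∩ ⟦on x2⟧ = {x5, x6, x9, x12} ∩ {x1, x5, x6, x7, x8, x9, x11, x12} = {x5, x6, x9, x12}
… ∩ ⟦local⟧ = {x5, x6, x9, x12} ∩ {x1, x2, x4, x6, x7, x9, x12} = {x6, x9, x12}
So ⟦local block that melted on x2⟧ = {x6, x9, x12}.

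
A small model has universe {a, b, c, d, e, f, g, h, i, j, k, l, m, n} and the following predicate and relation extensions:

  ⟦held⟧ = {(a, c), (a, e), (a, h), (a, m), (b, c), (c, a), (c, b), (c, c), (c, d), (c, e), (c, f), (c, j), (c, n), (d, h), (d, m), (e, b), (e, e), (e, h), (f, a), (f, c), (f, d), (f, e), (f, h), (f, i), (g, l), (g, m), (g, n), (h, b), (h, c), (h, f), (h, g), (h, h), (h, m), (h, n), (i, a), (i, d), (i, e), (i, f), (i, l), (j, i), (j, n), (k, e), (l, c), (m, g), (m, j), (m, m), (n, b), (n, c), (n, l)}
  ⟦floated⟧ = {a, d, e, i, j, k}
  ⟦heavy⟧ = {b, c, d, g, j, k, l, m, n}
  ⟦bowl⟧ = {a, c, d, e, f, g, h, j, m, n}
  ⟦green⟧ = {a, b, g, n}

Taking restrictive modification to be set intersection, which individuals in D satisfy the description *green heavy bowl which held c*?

{n}

⟦which held c⟧ = {x : ⟨x, c⟩ ∈ ⟦held⟧} = {a, b, c, f, h, l, n}
⟦bowl⟧ = {a, c, d, e, f, g, h, j, m, n}
… ∩ ⟦which held c⟧ = {a, c, d, e, f, g, h, j, m, n} ∩ {a, b, c, f, h, l, n} = {a, c, f, h, n}
… ∩ ⟦green⟧ = {a, c, f, h, n} ∩ {a, b, g, n} = {a, n}
… ∩ ⟦heavy⟧ = {a, n} ∩ {b, c, d, g, j, k, l, m, n} = {n}
So ⟦green heavy bowl which held c⟧ = {n}.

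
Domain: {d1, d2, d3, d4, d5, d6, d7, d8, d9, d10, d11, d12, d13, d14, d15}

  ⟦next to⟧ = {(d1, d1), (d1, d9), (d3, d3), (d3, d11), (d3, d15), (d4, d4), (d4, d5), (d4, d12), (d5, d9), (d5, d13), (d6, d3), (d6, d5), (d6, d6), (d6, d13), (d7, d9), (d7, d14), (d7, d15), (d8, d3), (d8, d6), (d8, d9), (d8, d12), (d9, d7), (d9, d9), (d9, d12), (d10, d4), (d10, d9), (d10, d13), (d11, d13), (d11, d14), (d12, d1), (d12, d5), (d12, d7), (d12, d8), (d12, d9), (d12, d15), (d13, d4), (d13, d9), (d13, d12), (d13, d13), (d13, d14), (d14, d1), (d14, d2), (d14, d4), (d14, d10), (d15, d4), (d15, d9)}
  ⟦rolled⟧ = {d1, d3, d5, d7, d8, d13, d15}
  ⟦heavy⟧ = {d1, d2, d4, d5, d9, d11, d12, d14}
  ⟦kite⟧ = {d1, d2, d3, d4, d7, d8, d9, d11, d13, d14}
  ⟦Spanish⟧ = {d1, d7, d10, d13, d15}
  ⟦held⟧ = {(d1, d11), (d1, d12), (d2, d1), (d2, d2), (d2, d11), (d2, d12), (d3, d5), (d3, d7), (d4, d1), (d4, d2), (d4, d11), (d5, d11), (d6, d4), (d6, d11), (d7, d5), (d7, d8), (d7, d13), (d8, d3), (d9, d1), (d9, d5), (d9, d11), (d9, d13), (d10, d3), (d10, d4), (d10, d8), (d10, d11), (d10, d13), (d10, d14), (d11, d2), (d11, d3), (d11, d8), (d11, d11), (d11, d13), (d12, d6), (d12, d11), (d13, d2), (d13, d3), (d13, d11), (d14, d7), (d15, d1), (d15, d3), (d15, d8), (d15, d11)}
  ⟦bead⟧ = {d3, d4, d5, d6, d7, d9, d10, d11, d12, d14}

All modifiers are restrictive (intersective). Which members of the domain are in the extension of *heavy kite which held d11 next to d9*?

{d1, d9}

⟦which held d11⟧ = {x : ⟨x, d11⟩ ∈ ⟦held⟧} = {d1, d2, d4, d5, d6, d9, d10, d11, d12, d13, d15}
⟦next to d9⟧ = {x : ⟨x, d9⟩ ∈ ⟦next to⟧} = {d1, d5, d7, d8, d9, d10, d12, d13, d15}
⟦kite⟧ = {d1, d2, d3, d4, d7, d8, d9, d11, d13, d14}
… ∩ ⟦which held d11⟧ = {d1, d2, d3, d4, d7, d8, d9, d11, d13, d14} ∩ {d1, d2, d4, d5, d6, d9, d10, d11, d12, d13, d15} = {d1, d2, d4, d9, d11, d13}
… ∩ ⟦next to d9⟧ = {d1, d2, d4, d9, d11, d13} ∩ {d1, d5, d7, d8, d9, d10, d12, d13, d15} = {d1, d9, d13}
… ∩ ⟦heavy⟧ = {d1, d9, d13} ∩ {d1, d2, d4, d5, d9, d11, d12, d14} = {d1, d9}
So ⟦heavy kite which held d11 next to d9⟧ = {d1, d9}.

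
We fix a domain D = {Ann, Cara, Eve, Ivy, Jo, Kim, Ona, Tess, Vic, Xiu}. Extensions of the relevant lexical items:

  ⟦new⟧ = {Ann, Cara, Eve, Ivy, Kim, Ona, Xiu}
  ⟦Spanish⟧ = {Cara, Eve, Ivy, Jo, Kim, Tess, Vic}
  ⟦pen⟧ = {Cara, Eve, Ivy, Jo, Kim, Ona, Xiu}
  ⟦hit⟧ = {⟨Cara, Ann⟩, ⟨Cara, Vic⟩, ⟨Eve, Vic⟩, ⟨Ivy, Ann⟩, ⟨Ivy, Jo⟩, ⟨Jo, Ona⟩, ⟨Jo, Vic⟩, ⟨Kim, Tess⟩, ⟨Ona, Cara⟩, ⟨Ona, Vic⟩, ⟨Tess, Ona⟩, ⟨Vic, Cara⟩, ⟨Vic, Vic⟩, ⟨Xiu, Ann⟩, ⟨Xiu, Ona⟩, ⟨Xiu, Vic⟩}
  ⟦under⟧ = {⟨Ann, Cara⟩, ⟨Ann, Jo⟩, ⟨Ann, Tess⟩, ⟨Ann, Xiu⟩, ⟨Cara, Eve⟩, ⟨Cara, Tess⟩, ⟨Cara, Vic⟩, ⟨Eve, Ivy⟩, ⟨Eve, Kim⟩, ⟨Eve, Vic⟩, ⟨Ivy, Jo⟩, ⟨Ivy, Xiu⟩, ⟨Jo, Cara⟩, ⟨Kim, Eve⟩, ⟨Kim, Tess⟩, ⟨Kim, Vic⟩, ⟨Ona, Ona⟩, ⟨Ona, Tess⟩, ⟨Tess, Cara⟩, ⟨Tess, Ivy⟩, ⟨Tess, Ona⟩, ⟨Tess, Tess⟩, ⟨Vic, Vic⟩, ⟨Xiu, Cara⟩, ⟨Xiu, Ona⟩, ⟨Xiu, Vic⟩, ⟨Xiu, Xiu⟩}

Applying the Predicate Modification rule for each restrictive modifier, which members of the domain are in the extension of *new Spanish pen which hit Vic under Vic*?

{Cara, Eve}

⟦which hit Vic⟧ = {x : ⟨x, Vic⟩ ∈ ⟦hit⟧} = {Cara, Eve, Jo, Ona, Vic, Xiu}
⟦under Vic⟧ = {x : ⟨x, Vic⟩ ∈ ⟦under⟧} = {Cara, Eve, Kim, Vic, Xiu}
⟦pen⟧ = {Cara, Eve, Ivy, Jo, Kim, Ona, Xiu}
… ∩ ⟦which hit Vic⟧ = {Cara, Eve, Ivy, Jo, Kim, Ona, Xiu} ∩ {Cara, Eve, Jo, Ona, Vic, Xiu} = {Cara, Eve, Jo, Ona, Xiu}
… ∩ ⟦under Vic⟧ = {Cara, Eve, Jo, Ona, Xiu} ∩ {Cara, Eve, Kim, Vic, Xiu} = {Cara, Eve, Xiu}
… ∩ ⟦new⟧ = {Cara, Eve, Xiu} ∩ {Ann, Cara, Eve, Ivy, Kim, Ona, Xiu} = {Cara, Eve, Xiu}
… ∩ ⟦Spanish⟧ = {Cara, Eve, Xiu} ∩ {Cara, Eve, Ivy, Jo, Kim, Tess, Vic} = {Cara, Eve}
So ⟦new Spanish pen which hit Vic under Vic⟧ = {Cara, Eve}.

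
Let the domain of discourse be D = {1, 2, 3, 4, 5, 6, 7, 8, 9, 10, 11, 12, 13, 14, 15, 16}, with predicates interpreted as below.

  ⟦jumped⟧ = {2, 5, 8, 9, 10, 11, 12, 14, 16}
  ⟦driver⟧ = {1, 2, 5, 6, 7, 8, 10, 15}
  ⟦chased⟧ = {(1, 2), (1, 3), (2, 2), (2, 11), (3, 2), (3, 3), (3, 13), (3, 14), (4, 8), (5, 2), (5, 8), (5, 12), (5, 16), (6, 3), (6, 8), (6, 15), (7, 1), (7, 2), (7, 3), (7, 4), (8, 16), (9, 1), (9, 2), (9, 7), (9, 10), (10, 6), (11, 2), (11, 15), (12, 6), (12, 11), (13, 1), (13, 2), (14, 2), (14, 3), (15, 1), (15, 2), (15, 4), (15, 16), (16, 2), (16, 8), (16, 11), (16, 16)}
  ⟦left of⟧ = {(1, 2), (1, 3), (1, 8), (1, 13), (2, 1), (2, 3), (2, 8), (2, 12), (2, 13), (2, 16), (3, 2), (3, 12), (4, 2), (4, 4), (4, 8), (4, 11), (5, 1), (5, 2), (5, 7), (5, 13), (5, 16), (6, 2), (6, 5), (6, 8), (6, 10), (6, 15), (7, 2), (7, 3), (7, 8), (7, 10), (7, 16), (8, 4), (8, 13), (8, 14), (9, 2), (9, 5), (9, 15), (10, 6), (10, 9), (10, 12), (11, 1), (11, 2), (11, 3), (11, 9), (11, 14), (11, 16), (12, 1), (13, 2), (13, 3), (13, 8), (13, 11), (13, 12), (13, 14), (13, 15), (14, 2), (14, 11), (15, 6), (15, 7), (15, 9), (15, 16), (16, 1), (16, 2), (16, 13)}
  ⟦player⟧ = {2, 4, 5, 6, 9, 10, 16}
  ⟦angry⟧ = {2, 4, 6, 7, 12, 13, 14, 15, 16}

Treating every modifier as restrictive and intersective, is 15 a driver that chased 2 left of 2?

no

⟦that chased 2⟧ = {x : ⟨x, 2⟩ ∈ ⟦chased⟧} = {1, 2, 3, 5, 7, 9, 11, 13, 14, 15, 16}
⟦left of 2⟧ = {x : ⟨x, 2⟩ ∈ ⟦left of⟧} = {1, 3, 4, 5, 6, 7, 9, 11, 13, 14, 16}
⟦driver⟧ = {1, 2, 5, 6, 7, 8, 10, 15}
… ∩ ⟦that chased 2⟧ = {1, 2, 5, 6, 7, 8, 10, 15} ∩ {1, 2, 3, 5, 7, 9, 11, 13, 14, 15, 16} = {1, 2, 5, 7, 15}
… ∩ ⟦left of 2⟧ = {1, 2, 5, 7, 15} ∩ {1, 3, 4, 5, 6, 7, 9, 11, 13, 14, 16} = {1, 5, 7}
⟦driver that chased 2 left of 2⟧ = {1, 5, 7}; 15 ∉ this set.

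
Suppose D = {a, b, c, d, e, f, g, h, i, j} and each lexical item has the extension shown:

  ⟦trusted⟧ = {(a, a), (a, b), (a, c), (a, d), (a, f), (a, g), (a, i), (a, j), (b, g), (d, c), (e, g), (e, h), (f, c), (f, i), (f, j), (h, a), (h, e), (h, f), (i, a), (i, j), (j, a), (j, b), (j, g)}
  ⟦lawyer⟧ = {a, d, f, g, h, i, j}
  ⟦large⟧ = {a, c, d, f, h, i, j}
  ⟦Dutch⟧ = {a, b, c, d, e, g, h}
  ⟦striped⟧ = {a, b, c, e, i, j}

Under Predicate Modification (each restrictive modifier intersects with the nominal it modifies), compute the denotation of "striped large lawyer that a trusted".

⟦that a trusted⟧ = {x : ⟨a, x⟩ ∈ ⟦trusted⟧} = {a, b, c, d, f, g, i, j}
⟦lawyer⟧ = {a, d, f, g, h, i, j}
… ∩ ⟦that a trusted⟧ = {a, d, f, g, h, i, j} ∩ {a, b, c, d, f, g, i, j} = {a, d, f, g, i, j}
… ∩ ⟦striped⟧ = {a, d, f, g, i, j} ∩ {a, b, c, e, i, j} = {a, i, j}
… ∩ ⟦large⟧ = {a, i, j} ∩ {a, c, d, f, h, i, j} = {a, i, j}
So ⟦striped large lawyer that a trusted⟧ = {a, i, j}.

{a, i, j}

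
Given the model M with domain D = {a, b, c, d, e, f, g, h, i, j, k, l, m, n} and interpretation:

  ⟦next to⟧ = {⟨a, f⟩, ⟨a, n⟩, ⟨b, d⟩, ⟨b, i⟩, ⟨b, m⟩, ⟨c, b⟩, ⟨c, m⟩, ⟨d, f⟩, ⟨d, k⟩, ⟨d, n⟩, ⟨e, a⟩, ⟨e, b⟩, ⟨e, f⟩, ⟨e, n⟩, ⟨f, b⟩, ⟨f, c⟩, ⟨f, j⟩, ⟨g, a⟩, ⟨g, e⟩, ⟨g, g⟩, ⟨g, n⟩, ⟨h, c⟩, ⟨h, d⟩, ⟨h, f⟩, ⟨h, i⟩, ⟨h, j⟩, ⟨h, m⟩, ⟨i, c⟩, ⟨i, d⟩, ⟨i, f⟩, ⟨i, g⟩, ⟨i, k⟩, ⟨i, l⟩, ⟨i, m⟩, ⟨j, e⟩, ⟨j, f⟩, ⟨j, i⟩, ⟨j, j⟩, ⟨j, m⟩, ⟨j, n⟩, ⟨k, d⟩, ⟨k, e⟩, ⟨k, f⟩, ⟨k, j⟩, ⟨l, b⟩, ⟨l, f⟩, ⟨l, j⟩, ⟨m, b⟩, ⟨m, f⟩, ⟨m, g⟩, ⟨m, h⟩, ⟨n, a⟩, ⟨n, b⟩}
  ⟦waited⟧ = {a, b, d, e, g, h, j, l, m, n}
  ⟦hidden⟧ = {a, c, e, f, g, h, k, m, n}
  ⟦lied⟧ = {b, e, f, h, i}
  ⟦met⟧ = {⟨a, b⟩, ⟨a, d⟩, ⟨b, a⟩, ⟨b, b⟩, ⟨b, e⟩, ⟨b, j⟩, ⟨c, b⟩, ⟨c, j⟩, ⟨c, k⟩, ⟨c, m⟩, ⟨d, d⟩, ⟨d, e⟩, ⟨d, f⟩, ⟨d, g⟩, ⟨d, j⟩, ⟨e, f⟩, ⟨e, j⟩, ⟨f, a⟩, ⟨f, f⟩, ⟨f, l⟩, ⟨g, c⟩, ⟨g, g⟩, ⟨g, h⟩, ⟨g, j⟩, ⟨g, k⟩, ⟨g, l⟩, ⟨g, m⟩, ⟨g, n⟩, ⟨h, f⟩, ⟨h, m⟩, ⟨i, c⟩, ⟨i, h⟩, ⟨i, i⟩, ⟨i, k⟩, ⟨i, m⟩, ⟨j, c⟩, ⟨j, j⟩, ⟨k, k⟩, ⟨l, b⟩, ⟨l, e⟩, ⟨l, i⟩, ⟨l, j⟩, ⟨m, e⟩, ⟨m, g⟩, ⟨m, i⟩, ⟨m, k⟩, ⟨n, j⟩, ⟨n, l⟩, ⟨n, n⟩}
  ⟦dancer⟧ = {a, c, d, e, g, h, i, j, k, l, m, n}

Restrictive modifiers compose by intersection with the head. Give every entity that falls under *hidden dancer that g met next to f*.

⟦that g met⟧ = {x : ⟨g, x⟩ ∈ ⟦met⟧} = {c, g, h, j, k, l, m, n}
⟦next to f⟧ = {x : ⟨x, f⟩ ∈ ⟦next to⟧} = {a, d, e, h, i, j, k, l, m}
⟦dancer⟧ = {a, c, d, e, g, h, i, j, k, l, m, n}
… ∩ ⟦that g met⟧ = {a, c, d, e, g, h, i, j, k, l, m, n} ∩ {c, g, h, j, k, l, m, n} = {c, g, h, j, k, l, m, n}
… ∩ ⟦next to f⟧ = {c, g, h, j, k, l, m, n} ∩ {a, d, e, h, i, j, k, l, m} = {h, j, k, l, m}
… ∩ ⟦hidden⟧ = {h, j, k, l, m} ∩ {a, c, e, f, g, h, k, m, n} = {h, k, m}
So ⟦hidden dancer that g met next to f⟧ = {h, k, m}.

{h, k, m}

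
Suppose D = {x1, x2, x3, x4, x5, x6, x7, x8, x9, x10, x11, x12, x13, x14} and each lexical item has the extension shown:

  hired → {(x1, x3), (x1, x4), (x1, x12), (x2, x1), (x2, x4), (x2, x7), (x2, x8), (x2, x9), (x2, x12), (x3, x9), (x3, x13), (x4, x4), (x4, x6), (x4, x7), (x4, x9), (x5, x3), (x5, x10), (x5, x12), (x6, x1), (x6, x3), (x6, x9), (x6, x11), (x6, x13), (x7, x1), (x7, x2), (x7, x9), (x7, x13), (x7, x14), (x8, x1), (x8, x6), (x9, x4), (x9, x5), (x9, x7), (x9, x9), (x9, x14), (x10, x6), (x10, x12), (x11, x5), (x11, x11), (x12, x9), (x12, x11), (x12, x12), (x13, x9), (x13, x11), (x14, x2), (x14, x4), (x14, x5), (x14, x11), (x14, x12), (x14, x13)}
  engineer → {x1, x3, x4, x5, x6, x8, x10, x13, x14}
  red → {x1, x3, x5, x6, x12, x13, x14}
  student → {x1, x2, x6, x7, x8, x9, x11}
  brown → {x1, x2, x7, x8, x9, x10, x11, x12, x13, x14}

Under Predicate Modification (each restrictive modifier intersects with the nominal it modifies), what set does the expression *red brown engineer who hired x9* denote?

⟦who hired x9⟧ = {x : ⟨x, x9⟩ ∈ ⟦hired⟧} = {x2, x3, x4, x6, x7, x9, x12, x13}
⟦engineer⟧ = {x1, x3, x4, x5, x6, x8, x10, x13, x14}
… ∩ ⟦who hired x9⟧ = {x1, x3, x4, x5, x6, x8, x10, x13, x14} ∩ {x2, x3, x4, x6, x7, x9, x12, x13} = {x3, x4, x6, x13}
… ∩ ⟦red⟧ = {x3, x4, x6, x13} ∩ {x1, x3, x5, x6, x12, x13, x14} = {x3, x6, x13}
… ∩ ⟦brown⟧ = {x3, x6, x13} ∩ {x1, x2, x7, x8, x9, x10, x11, x12, x13, x14} = {x13}
So ⟦red brown engineer who hired x9⟧ = {x13}.

{x13}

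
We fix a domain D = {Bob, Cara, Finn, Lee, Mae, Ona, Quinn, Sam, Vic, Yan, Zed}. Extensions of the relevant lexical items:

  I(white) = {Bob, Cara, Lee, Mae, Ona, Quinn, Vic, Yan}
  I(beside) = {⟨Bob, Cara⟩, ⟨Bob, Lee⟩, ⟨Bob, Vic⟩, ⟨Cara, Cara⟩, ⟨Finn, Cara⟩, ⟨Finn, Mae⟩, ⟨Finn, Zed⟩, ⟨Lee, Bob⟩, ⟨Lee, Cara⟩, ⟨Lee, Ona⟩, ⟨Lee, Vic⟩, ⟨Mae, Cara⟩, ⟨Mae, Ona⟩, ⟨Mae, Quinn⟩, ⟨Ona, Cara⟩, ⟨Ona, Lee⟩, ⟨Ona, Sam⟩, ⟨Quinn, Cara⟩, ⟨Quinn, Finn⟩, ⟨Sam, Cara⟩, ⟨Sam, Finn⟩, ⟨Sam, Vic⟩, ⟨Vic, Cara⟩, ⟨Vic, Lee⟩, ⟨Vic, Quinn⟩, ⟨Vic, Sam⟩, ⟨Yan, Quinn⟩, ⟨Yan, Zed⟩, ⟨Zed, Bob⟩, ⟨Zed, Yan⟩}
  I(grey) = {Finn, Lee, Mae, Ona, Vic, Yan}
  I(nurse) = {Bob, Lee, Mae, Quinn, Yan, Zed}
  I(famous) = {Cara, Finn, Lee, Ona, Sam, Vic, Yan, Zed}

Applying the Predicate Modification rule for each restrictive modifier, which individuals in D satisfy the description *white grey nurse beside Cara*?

⟦beside Cara⟧ = {x : ⟨x, Cara⟩ ∈ ⟦beside⟧} = {Bob, Cara, Finn, Lee, Mae, Ona, Quinn, Sam, Vic}
⟦nurse⟧ = {Bob, Lee, Mae, Quinn, Yan, Zed}
… ∩ ⟦beside Cara⟧ = {Bob, Lee, Mae, Quinn, Yan, Zed} ∩ {Bob, Cara, Finn, Lee, Mae, Ona, Quinn, Sam, Vic} = {Bob, Lee, Mae, Quinn}
… ∩ ⟦white⟧ = {Bob, Lee, Mae, Quinn} ∩ {Bob, Cara, Lee, Mae, Ona, Quinn, Vic, Yan} = {Bob, Lee, Mae, Quinn}
… ∩ ⟦grey⟧ = {Bob, Lee, Mae, Quinn} ∩ {Finn, Lee, Mae, Ona, Vic, Yan} = {Lee, Mae}
So ⟦white grey nurse beside Cara⟧ = {Lee, Mae}.

{Lee, Mae}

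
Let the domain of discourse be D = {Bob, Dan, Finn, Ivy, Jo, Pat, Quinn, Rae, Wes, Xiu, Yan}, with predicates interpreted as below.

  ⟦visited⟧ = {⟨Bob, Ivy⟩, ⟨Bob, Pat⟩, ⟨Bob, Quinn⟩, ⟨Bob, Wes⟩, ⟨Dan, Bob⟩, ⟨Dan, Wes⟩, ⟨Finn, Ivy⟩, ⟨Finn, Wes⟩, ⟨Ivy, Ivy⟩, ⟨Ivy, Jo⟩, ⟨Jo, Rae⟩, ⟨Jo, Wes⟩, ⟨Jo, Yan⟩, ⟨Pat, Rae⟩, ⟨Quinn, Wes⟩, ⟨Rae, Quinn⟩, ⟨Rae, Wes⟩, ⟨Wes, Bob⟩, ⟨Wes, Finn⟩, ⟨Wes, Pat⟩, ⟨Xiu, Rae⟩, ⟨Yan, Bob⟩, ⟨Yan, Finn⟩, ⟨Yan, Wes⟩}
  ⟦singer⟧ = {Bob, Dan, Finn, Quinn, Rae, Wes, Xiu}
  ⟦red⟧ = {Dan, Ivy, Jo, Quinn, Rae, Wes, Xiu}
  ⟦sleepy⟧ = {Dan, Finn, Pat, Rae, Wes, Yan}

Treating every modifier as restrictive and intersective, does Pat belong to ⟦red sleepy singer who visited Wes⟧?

no

⟦who visited Wes⟧ = {x : ⟨x, Wes⟩ ∈ ⟦visited⟧} = {Bob, Dan, Finn, Jo, Quinn, Rae, Yan}
⟦singer⟧ = {Bob, Dan, Finn, Quinn, Rae, Wes, Xiu}
… ∩ ⟦who visited Wes⟧ = {Bob, Dan, Finn, Quinn, Rae, Wes, Xiu} ∩ {Bob, Dan, Finn, Jo, Quinn, Rae, Yan} = {Bob, Dan, Finn, Quinn, Rae}
… ∩ ⟦red⟧ = {Bob, Dan, Finn, Quinn, Rae} ∩ {Dan, Ivy, Jo, Quinn, Rae, Wes, Xiu} = {Dan, Quinn, Rae}
… ∩ ⟦sleepy⟧ = {Dan, Quinn, Rae} ∩ {Dan, Finn, Pat, Rae, Wes, Yan} = {Dan, Rae}
⟦red sleepy singer who visited Wes⟧ = {Dan, Rae}; Pat ∉ this set.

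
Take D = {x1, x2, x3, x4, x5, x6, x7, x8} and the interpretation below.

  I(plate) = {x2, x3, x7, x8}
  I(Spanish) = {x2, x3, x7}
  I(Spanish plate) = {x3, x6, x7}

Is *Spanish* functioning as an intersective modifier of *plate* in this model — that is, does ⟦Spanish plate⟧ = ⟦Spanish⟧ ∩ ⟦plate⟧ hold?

⟦Spanish⟧ ∩ ⟦plate⟧ = {x2, x3, x7} ∩ {x2, x3, x7, x8} = {x2, x3, x7}
Observed ⟦Spanish plate⟧ = {x3, x6, x7}.
These differ, so the modifier is not intersective in this model.

no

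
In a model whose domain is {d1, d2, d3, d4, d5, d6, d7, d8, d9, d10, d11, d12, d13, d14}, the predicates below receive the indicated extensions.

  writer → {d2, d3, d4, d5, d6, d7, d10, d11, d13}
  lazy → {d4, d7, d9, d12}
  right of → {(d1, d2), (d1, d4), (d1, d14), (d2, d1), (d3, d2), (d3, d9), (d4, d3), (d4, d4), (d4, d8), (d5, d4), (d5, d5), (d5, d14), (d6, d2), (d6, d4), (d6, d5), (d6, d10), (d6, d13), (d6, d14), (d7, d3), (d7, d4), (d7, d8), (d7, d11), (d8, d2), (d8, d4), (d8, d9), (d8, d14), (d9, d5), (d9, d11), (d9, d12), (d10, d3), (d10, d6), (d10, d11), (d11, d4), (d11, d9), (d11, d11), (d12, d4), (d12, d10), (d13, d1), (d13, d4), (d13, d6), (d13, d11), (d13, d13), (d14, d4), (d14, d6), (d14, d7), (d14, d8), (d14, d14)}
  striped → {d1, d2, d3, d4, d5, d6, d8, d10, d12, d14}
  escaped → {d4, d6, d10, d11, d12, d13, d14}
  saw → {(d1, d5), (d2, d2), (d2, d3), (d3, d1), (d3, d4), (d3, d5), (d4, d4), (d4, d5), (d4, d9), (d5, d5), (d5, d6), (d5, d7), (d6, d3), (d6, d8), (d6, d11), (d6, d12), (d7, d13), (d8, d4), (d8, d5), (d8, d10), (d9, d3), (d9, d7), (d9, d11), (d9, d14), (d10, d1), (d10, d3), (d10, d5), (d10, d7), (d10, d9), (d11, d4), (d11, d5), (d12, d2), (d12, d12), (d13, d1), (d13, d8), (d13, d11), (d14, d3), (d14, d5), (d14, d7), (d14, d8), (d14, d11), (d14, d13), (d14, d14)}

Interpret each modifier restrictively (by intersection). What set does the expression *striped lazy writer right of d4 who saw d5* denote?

{d4}

⟦right of d4⟧ = {x : ⟨x, d4⟩ ∈ ⟦right of⟧} = {d1, d4, d5, d6, d7, d8, d11, d12, d13, d14}
⟦who saw d5⟧ = {x : ⟨x, d5⟩ ∈ ⟦saw⟧} = {d1, d3, d4, d5, d8, d10, d11, d14}
⟦writer⟧ = {d2, d3, d4, d5, d6, d7, d10, d11, d13}
… ∩ ⟦right of d4⟧ = {d2, d3, d4, d5, d6, d7, d10, d11, d13} ∩ {d1, d4, d5, d6, d7, d8, d11, d12, d13, d14} = {d4, d5, d6, d7, d11, d13}
… ∩ ⟦who saw d5⟧ = {d4, d5, d6, d7, d11, d13} ∩ {d1, d3, d4, d5, d8, d10, d11, d14} = {d4, d5, d11}
… ∩ ⟦striped⟧ = {d4, d5, d11} ∩ {d1, d2, d3, d4, d5, d6, d8, d10, d12, d14} = {d4, d5}
… ∩ ⟦lazy⟧ = {d4, d5} ∩ {d4, d7, d9, d12} = {d4}
So ⟦striped lazy writer right of d4 who saw d5⟧ = {d4}.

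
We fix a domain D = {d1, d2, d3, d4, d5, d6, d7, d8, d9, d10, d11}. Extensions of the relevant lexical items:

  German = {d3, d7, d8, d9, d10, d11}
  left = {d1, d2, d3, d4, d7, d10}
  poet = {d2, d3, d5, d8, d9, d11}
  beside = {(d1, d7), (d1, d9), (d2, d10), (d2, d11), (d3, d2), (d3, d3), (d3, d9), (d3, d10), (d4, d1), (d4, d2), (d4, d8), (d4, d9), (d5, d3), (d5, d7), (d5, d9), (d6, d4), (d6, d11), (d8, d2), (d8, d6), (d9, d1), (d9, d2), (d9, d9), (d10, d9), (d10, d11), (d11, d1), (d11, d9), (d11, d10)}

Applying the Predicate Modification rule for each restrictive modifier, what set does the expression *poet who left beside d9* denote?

{d3}

⟦who left⟧ = ⟦left⟧ = {d1, d2, d3, d4, d7, d10}
⟦beside d9⟧ = {x : ⟨x, d9⟩ ∈ ⟦beside⟧} = {d1, d3, d4, d5, d9, d10, d11}
⟦poet⟧ = {d2, d3, d5, d8, d9, d11}
… ∩ ⟦who left⟧ = {d2, d3, d5, d8, d9, d11} ∩ {d1, d2, d3, d4, d7, d10} = {d2, d3}
… ∩ ⟦beside d9⟧ = {d2, d3} ∩ {d1, d3, d4, d5, d9, d10, d11} = {d3}
So ⟦poet who left beside d9⟧ = {d3}.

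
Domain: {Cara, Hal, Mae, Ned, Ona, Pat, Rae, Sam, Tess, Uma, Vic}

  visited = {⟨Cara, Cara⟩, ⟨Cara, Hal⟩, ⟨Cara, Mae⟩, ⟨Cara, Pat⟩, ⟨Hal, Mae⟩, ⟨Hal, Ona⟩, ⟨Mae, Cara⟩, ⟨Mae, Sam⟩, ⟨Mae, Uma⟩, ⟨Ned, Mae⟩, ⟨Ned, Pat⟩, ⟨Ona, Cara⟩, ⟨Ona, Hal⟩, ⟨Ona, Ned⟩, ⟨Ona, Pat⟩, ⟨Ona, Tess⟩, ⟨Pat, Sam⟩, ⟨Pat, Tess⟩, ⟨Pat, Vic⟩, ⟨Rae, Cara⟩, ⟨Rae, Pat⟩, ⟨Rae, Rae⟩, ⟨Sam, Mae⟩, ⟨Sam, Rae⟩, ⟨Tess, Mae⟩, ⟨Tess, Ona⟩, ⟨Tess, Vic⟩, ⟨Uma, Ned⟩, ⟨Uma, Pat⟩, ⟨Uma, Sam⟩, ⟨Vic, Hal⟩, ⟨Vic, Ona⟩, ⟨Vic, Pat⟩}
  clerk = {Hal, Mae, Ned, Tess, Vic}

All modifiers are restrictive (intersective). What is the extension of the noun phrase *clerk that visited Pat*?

{Ned, Vic}

⟦that visited Pat⟧ = {x : ⟨x, Pat⟩ ∈ ⟦visited⟧} = {Cara, Ned, Ona, Rae, Uma, Vic}
⟦clerk⟧ = {Hal, Mae, Ned, Tess, Vic}
… ∩ ⟦that visited Pat⟧ = {Hal, Mae, Ned, Tess, Vic} ∩ {Cara, Ned, Ona, Rae, Uma, Vic} = {Ned, Vic}
So ⟦clerk that visited Pat⟧ = {Ned, Vic}.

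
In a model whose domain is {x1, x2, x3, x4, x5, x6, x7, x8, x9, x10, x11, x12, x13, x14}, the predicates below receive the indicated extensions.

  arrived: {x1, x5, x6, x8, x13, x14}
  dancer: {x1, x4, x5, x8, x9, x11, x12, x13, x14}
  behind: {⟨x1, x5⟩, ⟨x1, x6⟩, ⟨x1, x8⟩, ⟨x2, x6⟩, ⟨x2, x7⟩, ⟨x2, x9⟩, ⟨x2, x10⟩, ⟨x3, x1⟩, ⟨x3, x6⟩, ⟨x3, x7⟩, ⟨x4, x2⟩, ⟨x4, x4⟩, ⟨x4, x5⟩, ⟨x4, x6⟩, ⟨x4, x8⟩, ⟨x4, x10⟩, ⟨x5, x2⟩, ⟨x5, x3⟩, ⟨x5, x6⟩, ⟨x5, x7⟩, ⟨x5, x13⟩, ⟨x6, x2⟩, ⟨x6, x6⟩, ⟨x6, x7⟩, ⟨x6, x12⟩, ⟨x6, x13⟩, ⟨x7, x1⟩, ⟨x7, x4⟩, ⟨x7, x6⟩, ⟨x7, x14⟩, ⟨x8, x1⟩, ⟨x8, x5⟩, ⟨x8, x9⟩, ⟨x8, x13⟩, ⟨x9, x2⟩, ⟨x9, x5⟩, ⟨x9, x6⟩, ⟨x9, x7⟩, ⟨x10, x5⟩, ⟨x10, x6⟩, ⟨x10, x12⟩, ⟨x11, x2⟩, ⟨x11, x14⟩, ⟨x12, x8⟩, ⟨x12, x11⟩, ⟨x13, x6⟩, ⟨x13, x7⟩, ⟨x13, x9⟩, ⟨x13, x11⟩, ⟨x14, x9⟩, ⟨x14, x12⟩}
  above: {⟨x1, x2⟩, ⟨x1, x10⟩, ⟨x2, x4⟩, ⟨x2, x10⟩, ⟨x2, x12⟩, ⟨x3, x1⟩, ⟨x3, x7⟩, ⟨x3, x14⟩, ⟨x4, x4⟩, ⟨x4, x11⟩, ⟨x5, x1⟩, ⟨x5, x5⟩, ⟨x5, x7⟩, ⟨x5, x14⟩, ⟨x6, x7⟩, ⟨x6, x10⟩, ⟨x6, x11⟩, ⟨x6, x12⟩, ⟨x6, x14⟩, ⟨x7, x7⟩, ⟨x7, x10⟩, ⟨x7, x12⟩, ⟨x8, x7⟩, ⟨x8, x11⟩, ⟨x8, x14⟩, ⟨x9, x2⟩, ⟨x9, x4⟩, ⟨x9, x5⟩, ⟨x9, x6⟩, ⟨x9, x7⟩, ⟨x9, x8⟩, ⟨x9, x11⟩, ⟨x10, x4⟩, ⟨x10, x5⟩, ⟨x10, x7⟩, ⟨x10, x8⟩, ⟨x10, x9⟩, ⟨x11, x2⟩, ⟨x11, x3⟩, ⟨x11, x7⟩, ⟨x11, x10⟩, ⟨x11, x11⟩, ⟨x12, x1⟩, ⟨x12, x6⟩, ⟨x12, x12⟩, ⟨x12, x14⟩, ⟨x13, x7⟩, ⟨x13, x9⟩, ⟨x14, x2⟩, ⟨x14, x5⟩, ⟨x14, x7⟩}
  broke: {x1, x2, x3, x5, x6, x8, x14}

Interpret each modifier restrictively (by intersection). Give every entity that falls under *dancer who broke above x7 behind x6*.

{x5}

⟦who broke⟧ = ⟦broke⟧ = {x1, x2, x3, x5, x6, x8, x14}
⟦above x7⟧ = {x : ⟨x, x7⟩ ∈ ⟦above⟧} = {x3, x5, x6, x7, x8, x9, x10, x11, x13, x14}
⟦behind x6⟧ = {x : ⟨x, x6⟩ ∈ ⟦behind⟧} = {x1, x2, x3, x4, x5, x6, x7, x9, x10, x13}
⟦dancer⟧ = {x1, x4, x5, x8, x9, x11, x12, x13, x14}
… ∩ ⟦who broke⟧ = {x1, x4, x5, x8, x9, x11, x12, x13, x14} ∩ {x1, x2, x3, x5, x6, x8, x14} = {x1, x5, x8, x14}
… ∩ ⟦above x7⟧ = {x1, x5, x8, x14} ∩ {x3, x5, x6, x7, x8, x9, x10, x11, x13, x14} = {x5, x8, x14}
… ∩ ⟦behind x6⟧ = {x5, x8, x14} ∩ {x1, x2, x3, x4, x5, x6, x7, x9, x10, x13} = {x5}
So ⟦dancer who broke above x7 behind x6⟧ = {x5}.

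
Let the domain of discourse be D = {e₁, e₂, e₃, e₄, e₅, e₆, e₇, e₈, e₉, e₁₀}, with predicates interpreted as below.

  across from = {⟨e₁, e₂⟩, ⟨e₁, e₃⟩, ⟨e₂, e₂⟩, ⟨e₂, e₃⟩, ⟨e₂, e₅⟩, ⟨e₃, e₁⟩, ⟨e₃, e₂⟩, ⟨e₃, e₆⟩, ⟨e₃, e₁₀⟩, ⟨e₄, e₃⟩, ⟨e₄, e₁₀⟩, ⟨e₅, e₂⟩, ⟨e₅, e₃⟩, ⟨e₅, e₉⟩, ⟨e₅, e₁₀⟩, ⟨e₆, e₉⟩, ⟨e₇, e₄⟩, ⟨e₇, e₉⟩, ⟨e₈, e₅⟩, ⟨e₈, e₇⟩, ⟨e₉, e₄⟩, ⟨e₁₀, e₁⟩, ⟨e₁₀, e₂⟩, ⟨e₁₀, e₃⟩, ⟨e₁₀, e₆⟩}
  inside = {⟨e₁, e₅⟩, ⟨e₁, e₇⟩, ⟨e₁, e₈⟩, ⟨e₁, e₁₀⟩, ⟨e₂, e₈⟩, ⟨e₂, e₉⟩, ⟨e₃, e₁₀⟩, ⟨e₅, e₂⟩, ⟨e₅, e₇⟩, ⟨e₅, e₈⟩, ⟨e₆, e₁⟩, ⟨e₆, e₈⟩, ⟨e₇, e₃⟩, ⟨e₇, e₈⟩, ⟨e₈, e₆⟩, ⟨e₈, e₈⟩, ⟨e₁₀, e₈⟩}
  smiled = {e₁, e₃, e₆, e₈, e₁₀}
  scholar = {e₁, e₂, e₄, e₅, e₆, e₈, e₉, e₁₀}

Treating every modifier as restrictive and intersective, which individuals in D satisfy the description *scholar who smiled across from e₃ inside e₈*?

{e₁, e₁₀}

⟦who smiled⟧ = ⟦smiled⟧ = {e₁, e₃, e₆, e₈, e₁₀}
⟦across from e₃⟧ = {x : ⟨x, e₃⟩ ∈ ⟦across from⟧} = {e₁, e₂, e₄, e₅, e₁₀}
⟦inside e₈⟧ = {x : ⟨x, e₈⟩ ∈ ⟦inside⟧} = {e₁, e₂, e₅, e₆, e₇, e₈, e₁₀}
⟦scholar⟧ = {e₁, e₂, e₄, e₅, e₆, e₈, e₉, e₁₀}
… ∩ ⟦who smiled⟧ = {e₁, e₂, e₄, e₅, e₆, e₈, e₉, e₁₀} ∩ {e₁, e₃, e₆, e₈, e₁₀} = {e₁, e₆, e₈, e₁₀}
… ∩ ⟦across from e₃⟧ = {e₁, e₆, e₈, e₁₀} ∩ {e₁, e₂, e₄, e₅, e₁₀} = {e₁, e₁₀}
… ∩ ⟦inside e₈⟧ = {e₁, e₁₀} ∩ {e₁, e₂, e₅, e₆, e₇, e₈, e₁₀} = {e₁, e₁₀}
So ⟦scholar who smiled across from e₃ inside e₈⟧ = {e₁, e₁₀}.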